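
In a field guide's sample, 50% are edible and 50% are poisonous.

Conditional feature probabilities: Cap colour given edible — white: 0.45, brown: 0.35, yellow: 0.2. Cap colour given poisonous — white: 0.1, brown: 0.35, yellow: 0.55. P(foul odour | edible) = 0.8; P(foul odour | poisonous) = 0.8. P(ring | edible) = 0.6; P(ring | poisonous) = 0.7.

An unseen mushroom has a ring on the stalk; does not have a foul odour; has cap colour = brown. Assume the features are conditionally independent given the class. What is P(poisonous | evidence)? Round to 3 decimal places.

0.538

edible: 0.5 × 0.35 × (1−0.8) × 0.6 = 0.021
poisonous: 0.5 × 0.35 × (1−0.8) × 0.7 = 0.0245
P(poisonous | x) = 0.0245 / 0.0455 ≈ 0.538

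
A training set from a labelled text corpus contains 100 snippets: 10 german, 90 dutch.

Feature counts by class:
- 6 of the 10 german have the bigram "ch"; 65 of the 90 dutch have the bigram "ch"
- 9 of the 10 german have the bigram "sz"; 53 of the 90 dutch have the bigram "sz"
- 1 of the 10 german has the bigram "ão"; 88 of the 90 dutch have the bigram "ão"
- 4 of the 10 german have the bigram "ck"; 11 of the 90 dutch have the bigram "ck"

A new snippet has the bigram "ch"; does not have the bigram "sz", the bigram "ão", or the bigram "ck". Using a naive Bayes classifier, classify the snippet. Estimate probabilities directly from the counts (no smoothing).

dutch

german: (10/100) × (6/10) × (1/10) × (9/10) × (6/10) = 0.00324
dutch: (90/100) × (65/90) × (37/90) × (2/90) × (79/90) ≈ 0.00521248
Highest score → dutch.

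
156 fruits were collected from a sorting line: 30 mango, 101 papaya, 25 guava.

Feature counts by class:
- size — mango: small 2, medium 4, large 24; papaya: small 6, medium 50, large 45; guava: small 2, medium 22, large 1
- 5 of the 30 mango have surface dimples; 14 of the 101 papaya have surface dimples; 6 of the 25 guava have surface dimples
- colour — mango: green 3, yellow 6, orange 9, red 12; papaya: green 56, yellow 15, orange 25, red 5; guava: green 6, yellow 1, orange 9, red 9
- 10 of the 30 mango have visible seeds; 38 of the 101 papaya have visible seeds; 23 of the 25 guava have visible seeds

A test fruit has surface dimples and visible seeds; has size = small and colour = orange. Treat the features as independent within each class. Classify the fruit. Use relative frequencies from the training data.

mango: (30/156) × (2/30) × (5/30) × (9/30) × (10/30) ≈ 0.000213675
papaya: (101/156) × (6/101) × (14/101) × (25/101) × (38/101) ≈ 0.000496494
guava: (25/156) × (2/25) × (6/25) × (9/25) × (23/25) ≈ 0.00101908
Highest score → guava.

guava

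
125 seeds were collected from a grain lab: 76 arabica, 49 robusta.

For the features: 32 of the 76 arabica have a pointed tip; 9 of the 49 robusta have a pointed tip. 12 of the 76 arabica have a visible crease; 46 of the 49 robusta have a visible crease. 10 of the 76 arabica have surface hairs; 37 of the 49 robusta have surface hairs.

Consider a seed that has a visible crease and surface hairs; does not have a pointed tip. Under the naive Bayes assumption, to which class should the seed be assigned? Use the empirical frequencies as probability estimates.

arabica: (76/125) × (44/76) × (12/76) × (10/76) ≈ 0.00731302
robusta: (49/125) × (40/49) × (46/49) × (37/49) ≈ 0.226839
Highest score → robusta.

robusta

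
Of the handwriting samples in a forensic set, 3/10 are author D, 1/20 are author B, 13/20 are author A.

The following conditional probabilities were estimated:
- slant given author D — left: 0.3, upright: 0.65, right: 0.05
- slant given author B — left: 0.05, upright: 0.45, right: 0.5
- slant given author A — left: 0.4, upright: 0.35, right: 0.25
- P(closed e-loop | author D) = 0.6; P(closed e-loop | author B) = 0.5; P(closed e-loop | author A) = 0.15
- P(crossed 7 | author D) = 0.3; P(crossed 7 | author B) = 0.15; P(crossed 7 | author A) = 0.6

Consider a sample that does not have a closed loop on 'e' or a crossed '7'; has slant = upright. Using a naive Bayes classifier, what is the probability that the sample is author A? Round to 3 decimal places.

author D: 0.3 × 0.65 × (1−0.6) × (1−0.3) = 0.0546
author B: 0.05 × 0.45 × (1−0.5) × (1−0.15) = 0.0095625
author A: 0.65 × 0.35 × (1−0.15) × (1−0.6) = 0.07735
P(author A | x) = 0.07735 / 0.1415125 ≈ 0.547

0.547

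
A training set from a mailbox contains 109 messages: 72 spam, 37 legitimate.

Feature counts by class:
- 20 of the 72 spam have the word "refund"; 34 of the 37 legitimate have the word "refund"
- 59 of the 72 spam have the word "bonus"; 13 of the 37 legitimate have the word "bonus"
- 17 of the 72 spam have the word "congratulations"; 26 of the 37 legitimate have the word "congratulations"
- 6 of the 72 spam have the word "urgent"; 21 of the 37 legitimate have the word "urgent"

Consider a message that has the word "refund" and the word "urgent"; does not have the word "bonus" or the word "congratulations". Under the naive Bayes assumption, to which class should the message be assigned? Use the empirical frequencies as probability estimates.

spam: (72/109) × (20/72) × (13/72) × (55/72) × (6/72) ≈ 0.00210894
legitimate: (37/109) × (34/37) × (24/37) × (11/37) × (21/37) ≈ 0.0341405
Highest score → legitimate.

legitimate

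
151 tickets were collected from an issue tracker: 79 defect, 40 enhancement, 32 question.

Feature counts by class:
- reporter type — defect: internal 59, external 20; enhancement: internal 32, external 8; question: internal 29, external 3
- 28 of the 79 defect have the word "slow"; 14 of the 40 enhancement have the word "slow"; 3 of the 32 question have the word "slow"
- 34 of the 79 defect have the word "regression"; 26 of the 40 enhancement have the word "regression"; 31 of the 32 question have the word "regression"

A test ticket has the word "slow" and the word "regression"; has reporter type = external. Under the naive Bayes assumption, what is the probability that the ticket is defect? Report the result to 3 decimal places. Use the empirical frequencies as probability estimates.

0.593

defect: (79/151) × (20/79) × (28/79) × (34/79) ≈ 0.0202039
enhancement: (40/151) × (8/40) × (14/40) × (26/40) ≈ 0.012053
question: (32/151) × (3/32) × (3/32) × (31/32) ≈ 0.00180438
P(defect | x) = 0.0202039 / 0.03406128 ≈ 0.593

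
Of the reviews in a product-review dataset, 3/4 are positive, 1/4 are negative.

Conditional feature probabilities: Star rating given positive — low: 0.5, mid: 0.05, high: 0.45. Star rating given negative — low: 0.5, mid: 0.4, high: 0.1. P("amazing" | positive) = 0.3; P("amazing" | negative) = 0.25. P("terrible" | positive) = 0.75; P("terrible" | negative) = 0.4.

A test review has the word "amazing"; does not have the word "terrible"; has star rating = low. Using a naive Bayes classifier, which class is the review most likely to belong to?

positive

positive: 0.75 × 0.5 × 0.3 × (1−0.75) = 0.028125
negative: 0.25 × 0.5 × 0.25 × (1−0.4) = 0.01875
Highest score → positive.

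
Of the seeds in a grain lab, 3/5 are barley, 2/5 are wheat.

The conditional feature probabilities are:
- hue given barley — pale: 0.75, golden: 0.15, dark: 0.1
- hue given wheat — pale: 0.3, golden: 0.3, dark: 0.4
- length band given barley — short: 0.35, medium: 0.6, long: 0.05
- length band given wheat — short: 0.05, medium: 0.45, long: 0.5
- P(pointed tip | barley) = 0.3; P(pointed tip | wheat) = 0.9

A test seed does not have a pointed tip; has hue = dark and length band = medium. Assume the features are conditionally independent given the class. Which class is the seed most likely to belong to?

barley

barley: 0.6 × 0.1 × 0.6 × (1−0.3) = 0.0252
wheat: 0.4 × 0.4 × 0.45 × (1−0.9) = 0.0072
Highest score → barley.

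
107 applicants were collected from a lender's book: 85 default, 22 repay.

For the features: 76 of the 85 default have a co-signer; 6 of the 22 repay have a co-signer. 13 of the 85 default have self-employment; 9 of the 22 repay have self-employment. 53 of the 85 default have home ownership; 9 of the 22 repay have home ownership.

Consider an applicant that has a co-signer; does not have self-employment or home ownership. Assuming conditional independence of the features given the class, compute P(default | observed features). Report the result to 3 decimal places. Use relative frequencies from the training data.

default: (85/107) × (76/85) × (72/85) × (32/85) ≈ 0.226503
repay: (22/107) × (6/22) × (13/22) × (13/22) ≈ 0.0195798
P(default | x) = 0.226503 / 0.2460828 ≈ 0.920

0.920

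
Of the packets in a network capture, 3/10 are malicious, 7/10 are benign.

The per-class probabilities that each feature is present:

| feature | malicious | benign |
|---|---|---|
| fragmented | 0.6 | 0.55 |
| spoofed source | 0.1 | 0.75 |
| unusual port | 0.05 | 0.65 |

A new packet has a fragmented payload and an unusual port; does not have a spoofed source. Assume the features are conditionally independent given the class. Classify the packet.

benign

malicious: 0.3 × 0.6 × (1−0.1) × 0.05 = 0.0081
benign: 0.7 × 0.55 × (1−0.75) × 0.65 = 0.0625625
Highest score → benign.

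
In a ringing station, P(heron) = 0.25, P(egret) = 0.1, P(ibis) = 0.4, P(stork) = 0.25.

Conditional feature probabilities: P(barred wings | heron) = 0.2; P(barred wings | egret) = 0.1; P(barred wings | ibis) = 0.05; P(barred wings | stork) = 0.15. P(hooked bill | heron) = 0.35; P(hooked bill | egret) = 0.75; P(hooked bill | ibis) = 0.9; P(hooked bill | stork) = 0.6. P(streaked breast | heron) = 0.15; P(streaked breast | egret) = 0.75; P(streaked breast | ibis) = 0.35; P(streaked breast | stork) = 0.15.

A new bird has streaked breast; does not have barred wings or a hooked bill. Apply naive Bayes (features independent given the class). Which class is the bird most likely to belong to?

heron: 0.25 × (1−0.2) × (1−0.35) × 0.15 = 0.0195
egret: 0.1 × (1−0.1) × (1−0.75) × 0.75 = 0.016875
ibis: 0.4 × (1−0.05) × (1−0.9) × 0.35 = 0.0133
stork: 0.25 × (1−0.15) × (1−0.6) × 0.15 = 0.01275
Highest score → heron.

heron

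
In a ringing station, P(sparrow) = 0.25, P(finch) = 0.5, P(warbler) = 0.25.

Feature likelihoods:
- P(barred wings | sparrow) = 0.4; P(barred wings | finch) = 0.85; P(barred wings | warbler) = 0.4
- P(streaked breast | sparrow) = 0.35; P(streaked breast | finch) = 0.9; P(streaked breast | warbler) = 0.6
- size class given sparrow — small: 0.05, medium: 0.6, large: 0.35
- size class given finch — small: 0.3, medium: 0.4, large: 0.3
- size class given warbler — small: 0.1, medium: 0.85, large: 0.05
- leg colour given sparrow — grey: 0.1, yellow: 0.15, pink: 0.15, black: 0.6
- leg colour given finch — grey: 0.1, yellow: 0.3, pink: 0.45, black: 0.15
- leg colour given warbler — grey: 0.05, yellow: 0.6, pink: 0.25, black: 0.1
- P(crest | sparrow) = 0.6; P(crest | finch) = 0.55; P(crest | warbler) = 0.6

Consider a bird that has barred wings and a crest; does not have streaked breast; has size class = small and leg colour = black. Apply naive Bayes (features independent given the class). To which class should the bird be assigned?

sparrow

sparrow: 0.25 × 0.4 × (1−0.35) × 0.05 × 0.6 × 0.6 = 0.00117
finch: 0.5 × 0.85 × (1−0.9) × 0.3 × 0.15 × 0.55 = 0.001051875
warbler: 0.25 × 0.4 × (1−0.6) × 0.1 × 0.1 × 0.6 = 0.00024
Highest score → sparrow.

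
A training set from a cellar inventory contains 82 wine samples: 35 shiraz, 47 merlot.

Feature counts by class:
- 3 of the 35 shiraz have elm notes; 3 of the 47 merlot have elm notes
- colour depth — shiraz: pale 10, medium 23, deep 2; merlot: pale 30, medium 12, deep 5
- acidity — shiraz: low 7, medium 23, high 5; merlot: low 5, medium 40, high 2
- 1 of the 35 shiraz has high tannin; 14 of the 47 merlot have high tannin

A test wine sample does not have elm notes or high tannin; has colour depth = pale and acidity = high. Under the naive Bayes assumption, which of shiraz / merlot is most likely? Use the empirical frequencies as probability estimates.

shiraz: (35/82) × (32/35) × (10/35) × (5/35) × (34/35) ≈ 0.0154732
merlot: (47/82) × (44/47) × (30/47) × (2/47) × (33/47) ≈ 0.0102332
Highest score → shiraz.

shiraz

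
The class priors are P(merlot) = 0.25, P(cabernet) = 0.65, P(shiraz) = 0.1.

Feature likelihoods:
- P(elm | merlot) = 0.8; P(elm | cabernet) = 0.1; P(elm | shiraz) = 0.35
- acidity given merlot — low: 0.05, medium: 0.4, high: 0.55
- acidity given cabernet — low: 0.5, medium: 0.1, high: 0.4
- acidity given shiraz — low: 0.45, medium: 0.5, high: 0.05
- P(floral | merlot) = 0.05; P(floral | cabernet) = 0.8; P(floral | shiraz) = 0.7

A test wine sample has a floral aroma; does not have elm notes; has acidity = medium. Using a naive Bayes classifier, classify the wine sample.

merlot: 0.25 × (1−0.8) × 0.4 × 0.05 = 0.001
cabernet: 0.65 × (1−0.1) × 0.1 × 0.8 = 0.0468
shiraz: 0.1 × (1−0.35) × 0.5 × 0.7 = 0.02275
Highest score → cabernet.

cabernet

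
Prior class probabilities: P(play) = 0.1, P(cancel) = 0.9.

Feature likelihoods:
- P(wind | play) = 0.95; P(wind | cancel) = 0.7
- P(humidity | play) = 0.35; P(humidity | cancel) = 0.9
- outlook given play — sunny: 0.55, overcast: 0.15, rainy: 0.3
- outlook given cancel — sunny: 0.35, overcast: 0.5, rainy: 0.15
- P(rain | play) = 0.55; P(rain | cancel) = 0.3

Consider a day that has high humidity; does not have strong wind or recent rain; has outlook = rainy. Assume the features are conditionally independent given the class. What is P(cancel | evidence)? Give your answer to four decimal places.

0.9908

play: 0.1 × (1−0.95) × 0.35 × 0.3 × (1−0.55) = 0.00023625
cancel: 0.9 × (1−0.7) × 0.9 × 0.15 × (1−0.3) = 0.025515
P(cancel | x) = 0.025515 / 0.02575125 ≈ 0.9908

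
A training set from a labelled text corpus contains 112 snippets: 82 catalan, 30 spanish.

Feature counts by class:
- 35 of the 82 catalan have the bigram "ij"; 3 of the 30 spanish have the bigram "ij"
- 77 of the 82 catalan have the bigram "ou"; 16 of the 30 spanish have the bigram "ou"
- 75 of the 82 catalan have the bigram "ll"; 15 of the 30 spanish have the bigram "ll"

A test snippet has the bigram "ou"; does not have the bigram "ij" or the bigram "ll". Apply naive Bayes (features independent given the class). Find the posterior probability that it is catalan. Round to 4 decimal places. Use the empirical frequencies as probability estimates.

0.3435

catalan: (82/112) × (47/82) × (77/82) × (7/82) ≈ 0.0336388
spanish: (30/112) × (27/30) × (16/30) × (15/30) ≈ 0.0642857
P(catalan | x) = 0.0336388 / 0.0979245 ≈ 0.3435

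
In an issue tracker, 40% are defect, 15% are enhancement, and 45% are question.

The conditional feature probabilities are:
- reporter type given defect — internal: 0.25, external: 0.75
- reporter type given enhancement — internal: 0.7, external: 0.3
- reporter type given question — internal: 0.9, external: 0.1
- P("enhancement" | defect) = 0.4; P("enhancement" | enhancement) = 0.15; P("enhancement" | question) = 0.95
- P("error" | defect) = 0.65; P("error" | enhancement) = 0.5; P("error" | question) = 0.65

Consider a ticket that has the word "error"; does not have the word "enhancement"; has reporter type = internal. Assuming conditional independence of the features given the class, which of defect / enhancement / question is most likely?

enhancement

defect: 0.4 × 0.25 × (1−0.4) × 0.65 = 0.039
enhancement: 0.15 × 0.7 × (1−0.15) × 0.5 = 0.044625
question: 0.45 × 0.9 × (1−0.95) × 0.65 = 0.0131625
Highest score → enhancement.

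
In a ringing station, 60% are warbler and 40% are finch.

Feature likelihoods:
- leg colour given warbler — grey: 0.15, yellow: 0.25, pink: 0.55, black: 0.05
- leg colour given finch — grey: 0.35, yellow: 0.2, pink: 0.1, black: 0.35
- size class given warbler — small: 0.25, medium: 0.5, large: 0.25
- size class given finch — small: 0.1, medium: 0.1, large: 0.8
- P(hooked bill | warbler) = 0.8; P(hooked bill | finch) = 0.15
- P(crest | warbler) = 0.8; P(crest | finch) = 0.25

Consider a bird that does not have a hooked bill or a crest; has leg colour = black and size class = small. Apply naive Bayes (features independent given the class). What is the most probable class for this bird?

finch

warbler: 0.6 × 0.05 × 0.25 × (1−0.8) × (1−0.8) = 0.0003
finch: 0.4 × 0.35 × 0.1 × (1−0.15) × (1−0.25) = 0.008925
Highest score → finch.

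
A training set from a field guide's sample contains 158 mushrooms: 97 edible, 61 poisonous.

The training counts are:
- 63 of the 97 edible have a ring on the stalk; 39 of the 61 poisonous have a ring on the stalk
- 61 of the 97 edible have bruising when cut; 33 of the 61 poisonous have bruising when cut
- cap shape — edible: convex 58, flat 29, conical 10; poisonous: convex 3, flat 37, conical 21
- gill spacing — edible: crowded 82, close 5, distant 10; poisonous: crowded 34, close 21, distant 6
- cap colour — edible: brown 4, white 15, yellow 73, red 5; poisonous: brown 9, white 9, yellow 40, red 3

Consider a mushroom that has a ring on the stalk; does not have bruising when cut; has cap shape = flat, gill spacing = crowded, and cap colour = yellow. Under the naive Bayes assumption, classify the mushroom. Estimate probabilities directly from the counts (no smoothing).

edible: (97/158) × (63/97) × (36/97) × (29/97) × (82/97) × (73/97) ≈ 0.0281471
poisonous: (61/158) × (39/61) × (28/61) × (37/61) × (34/61) × (40/61) ≈ 0.0251181
Highest score → edible.

edible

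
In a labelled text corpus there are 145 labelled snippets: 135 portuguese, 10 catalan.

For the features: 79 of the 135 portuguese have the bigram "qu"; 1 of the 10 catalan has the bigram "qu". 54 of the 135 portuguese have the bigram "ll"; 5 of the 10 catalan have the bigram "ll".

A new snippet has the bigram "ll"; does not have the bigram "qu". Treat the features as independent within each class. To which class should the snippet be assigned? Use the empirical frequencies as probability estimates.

portuguese

portuguese: (135/145) × (56/135) × (54/135) ≈ 0.154483
catalan: (10/145) × (9/10) × (5/10) ≈ 0.0310345
Highest score → portuguese.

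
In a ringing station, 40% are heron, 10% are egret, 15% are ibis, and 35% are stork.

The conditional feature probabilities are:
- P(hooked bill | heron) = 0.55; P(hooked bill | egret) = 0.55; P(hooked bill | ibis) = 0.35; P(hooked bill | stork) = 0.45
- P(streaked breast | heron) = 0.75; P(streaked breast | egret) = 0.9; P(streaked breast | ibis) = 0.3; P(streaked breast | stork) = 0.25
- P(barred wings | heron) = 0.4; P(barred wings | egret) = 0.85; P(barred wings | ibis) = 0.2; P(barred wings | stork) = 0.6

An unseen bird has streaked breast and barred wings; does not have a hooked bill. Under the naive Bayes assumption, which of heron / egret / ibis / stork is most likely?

heron: 0.4 × (1−0.55) × 0.75 × 0.4 = 0.054
egret: 0.1 × (1−0.55) × 0.9 × 0.85 = 0.034425
ibis: 0.15 × (1−0.35) × 0.3 × 0.2 = 0.00585
stork: 0.35 × (1−0.45) × 0.25 × 0.6 = 0.028875
Highest score → heron.

heron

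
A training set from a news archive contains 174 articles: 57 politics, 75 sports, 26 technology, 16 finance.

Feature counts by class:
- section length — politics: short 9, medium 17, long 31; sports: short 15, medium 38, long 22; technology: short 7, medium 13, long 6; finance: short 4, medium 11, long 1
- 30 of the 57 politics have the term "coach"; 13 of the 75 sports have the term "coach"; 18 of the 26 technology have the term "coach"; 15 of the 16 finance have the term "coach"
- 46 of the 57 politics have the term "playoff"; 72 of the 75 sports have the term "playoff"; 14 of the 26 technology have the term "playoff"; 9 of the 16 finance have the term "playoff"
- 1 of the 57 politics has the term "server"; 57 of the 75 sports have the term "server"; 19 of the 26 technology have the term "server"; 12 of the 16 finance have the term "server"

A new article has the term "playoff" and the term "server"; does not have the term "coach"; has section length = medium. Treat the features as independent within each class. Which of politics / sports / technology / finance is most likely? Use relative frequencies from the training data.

sports

politics: (57/174) × (17/57) × (27/57) × (46/57) × (1/57) ≈ 0.000655234
sports: (75/174) × (38/75) × (62/75) × (72/75) × (57/75) ≈ 0.131719
technology: (26/174) × (13/26) × (8/26) × (14/26) × (19/26) ≈ 0.00904577
finance: (16/174) × (11/16) × (1/16) × (9/16) × (12/16) ≈ 0.00166689
Highest score → sports.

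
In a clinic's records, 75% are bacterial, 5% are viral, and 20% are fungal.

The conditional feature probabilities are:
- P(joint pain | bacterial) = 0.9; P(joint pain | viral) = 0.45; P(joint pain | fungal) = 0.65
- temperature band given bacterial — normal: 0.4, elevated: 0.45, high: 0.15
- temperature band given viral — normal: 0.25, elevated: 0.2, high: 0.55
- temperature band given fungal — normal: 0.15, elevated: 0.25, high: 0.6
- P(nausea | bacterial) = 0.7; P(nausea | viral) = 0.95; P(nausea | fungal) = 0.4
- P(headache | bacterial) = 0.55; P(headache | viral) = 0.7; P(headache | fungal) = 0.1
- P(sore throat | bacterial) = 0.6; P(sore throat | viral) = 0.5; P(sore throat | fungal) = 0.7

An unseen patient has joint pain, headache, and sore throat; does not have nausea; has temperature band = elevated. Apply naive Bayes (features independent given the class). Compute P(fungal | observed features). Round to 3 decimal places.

0.043

bacterial: 0.75 × 0.9 × 0.45 × (1−0.7) × 0.55 × 0.6 = 0.03007125
viral: 0.05 × 0.45 × 0.2 × (1−0.95) × 0.7 × 0.5 = 0.00007875
fungal: 0.2 × 0.65 × 0.25 × (1−0.4) × 0.1 × 0.7 = 0.001365
P(fungal | x) = 0.001365 / 0.031515 ≈ 0.043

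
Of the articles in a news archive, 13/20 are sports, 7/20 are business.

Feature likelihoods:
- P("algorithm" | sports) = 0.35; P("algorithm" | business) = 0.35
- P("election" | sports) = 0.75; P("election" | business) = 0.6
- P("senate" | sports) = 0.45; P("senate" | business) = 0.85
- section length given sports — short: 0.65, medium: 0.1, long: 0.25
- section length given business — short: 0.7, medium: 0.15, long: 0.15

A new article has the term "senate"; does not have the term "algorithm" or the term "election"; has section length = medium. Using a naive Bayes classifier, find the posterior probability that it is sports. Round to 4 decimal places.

0.2906

sports: 0.65 × (1−0.35) × (1−0.75) × 0.45 × 0.1 = 0.004753125
business: 0.35 × (1−0.35) × (1−0.6) × 0.85 × 0.15 = 0.0116025
P(sports | x) = 0.004753125 / 0.016355625 ≈ 0.2906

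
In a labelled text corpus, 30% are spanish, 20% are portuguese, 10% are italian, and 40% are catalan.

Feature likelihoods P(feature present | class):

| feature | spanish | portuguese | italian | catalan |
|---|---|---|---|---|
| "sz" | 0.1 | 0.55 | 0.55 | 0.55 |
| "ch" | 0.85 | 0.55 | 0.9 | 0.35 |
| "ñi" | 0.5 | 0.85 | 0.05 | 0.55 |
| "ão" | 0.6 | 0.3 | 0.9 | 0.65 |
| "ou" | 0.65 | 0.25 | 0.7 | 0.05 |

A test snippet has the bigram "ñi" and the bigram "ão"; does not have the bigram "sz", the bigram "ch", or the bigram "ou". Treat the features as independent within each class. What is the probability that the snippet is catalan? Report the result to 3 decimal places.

spanish: 0.3 × (1−0.1) × (1−0.85) × 0.5 × 0.6 × (1−0.65) = 0.0042525
portuguese: 0.2 × (1−0.55) × (1−0.55) × 0.85 × 0.3 × (1−0.25) = 0.007745625
italian: 0.1 × (1−0.55) × (1−0.9) × 0.05 × 0.9 × (1−0.7) = 0.00006075
catalan: 0.4 × (1−0.55) × (1−0.35) × 0.55 × 0.65 × (1−0.05) = 0.039736125
P(catalan | x) = 0.039736125 / 0.051795 ≈ 0.767

0.767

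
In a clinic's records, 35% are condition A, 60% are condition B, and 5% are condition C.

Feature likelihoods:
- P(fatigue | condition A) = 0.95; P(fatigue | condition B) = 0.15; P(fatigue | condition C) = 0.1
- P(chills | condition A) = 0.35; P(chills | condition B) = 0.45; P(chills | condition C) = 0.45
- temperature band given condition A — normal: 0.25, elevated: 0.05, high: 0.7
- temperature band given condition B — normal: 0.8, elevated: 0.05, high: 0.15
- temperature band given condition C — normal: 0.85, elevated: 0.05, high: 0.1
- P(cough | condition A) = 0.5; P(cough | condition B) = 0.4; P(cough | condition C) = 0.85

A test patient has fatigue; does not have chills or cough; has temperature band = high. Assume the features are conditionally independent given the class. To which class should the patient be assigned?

condition A

condition A: 0.35 × 0.95 × (1−0.35) × 0.7 × (1−0.5) = 0.07564375
condition B: 0.6 × 0.15 × (1−0.45) × 0.15 × (1−0.4) = 0.004455
condition C: 0.05 × 0.1 × (1−0.45) × 0.1 × (1−0.85) = 0.00004125
Highest score → condition A.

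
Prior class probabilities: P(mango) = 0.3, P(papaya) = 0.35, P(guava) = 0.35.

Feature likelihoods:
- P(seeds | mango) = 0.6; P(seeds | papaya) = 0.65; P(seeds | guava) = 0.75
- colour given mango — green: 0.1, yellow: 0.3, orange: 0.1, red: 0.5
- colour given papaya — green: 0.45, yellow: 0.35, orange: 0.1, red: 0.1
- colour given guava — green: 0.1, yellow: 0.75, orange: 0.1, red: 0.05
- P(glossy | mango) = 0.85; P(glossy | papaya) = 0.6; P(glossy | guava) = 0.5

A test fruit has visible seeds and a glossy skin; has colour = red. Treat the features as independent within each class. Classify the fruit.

mango: 0.3 × 0.6 × 0.5 × 0.85 = 0.0765
papaya: 0.35 × 0.65 × 0.1 × 0.6 = 0.01365
guava: 0.35 × 0.75 × 0.05 × 0.5 = 0.0065625
Highest score → mango.

mango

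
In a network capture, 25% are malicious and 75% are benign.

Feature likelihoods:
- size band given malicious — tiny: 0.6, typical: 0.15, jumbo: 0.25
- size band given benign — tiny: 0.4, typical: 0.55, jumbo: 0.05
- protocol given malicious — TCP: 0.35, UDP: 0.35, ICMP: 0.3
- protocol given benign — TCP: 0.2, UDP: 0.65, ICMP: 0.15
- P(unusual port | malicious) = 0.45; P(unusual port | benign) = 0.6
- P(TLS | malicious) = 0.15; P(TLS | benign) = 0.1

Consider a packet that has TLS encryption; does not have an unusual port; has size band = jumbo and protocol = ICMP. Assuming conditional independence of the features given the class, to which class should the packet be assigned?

malicious: 0.25 × 0.25 × 0.3 × (1−0.45) × 0.15 = 0.001546875
benign: 0.75 × 0.05 × 0.15 × (1−0.6) × 0.1 = 0.000225
Highest score → malicious.

malicious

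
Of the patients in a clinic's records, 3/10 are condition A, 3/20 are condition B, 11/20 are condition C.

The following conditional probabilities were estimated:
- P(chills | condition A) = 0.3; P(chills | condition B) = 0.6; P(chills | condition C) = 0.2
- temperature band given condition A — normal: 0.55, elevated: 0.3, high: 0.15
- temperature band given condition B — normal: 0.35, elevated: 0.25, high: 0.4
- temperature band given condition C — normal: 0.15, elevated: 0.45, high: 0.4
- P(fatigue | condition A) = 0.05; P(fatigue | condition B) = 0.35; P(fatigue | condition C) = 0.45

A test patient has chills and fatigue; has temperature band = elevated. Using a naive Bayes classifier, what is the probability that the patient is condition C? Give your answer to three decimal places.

0.707

condition A: 0.3 × 0.3 × 0.3 × 0.05 = 0.00135
condition B: 0.15 × 0.6 × 0.25 × 0.35 = 0.007875
condition C: 0.55 × 0.2 × 0.45 × 0.45 = 0.022275
P(condition C | x) = 0.022275 / 0.0315 ≈ 0.707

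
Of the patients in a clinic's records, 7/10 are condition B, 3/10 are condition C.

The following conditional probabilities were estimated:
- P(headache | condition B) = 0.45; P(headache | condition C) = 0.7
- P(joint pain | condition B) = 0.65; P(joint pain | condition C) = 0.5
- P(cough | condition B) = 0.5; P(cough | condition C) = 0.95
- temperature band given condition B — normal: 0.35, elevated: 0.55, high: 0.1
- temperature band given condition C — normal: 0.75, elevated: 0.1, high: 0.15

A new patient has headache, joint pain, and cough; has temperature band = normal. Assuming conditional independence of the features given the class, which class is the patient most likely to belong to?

condition C

condition B: 0.7 × 0.45 × 0.65 × 0.5 × 0.35 = 0.03583125
condition C: 0.3 × 0.7 × 0.5 × 0.95 × 0.75 = 0.0748125
Highest score → condition C.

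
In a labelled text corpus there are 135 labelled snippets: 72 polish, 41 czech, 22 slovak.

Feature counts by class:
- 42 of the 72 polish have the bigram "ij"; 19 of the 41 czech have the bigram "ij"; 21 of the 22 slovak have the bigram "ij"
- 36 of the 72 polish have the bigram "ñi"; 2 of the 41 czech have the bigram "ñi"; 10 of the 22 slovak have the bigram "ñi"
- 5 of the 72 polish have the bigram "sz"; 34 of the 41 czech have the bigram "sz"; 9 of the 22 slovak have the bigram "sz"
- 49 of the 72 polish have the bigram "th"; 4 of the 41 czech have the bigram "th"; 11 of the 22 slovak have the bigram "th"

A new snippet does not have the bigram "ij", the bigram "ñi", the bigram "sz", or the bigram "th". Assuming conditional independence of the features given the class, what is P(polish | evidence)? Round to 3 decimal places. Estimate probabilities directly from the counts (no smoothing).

polish: (72/135) × (30/72) × (36/72) × (67/72) × (23/72) ≈ 0.033029
czech: (41/135) × (22/41) × (39/41) × (7/41) × (37/41) ≈ 0.0238837
slovak: (22/135) × (1/22) × (12/22) × (13/22) × (11/22) ≈ 0.00119376
P(polish | x) = 0.033029 / 0.05810646 ≈ 0.568

0.568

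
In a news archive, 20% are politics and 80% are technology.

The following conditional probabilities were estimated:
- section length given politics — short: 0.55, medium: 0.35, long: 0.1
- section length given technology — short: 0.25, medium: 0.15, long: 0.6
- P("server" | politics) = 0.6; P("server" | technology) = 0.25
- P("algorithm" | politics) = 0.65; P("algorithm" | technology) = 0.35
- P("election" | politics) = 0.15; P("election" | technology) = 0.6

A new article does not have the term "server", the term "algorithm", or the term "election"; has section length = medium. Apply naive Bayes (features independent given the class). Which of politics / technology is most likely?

technology

politics: 0.2 × 0.35 × (1−0.6) × (1−0.65) × (1−0.15) = 0.00833
technology: 0.8 × 0.15 × (1−0.25) × (1−0.35) × (1−0.6) = 0.0234
Highest score → technology.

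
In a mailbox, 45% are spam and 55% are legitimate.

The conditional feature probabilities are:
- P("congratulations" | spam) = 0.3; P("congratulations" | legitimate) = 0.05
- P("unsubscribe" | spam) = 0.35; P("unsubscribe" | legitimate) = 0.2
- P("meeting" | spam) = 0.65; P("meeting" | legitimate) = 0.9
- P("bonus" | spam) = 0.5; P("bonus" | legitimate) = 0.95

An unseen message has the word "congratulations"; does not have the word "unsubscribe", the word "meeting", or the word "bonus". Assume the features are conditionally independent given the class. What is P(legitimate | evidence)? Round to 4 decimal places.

0.0071

spam: 0.45 × 0.3 × (1−0.35) × (1−0.65) × (1−0.5) = 0.01535625
legitimate: 0.55 × 0.05 × (1−0.2) × (1−0.9) × (1−0.95) = 0.00011
P(legitimate | x) = 0.00011 / 0.01546625 ≈ 0.0071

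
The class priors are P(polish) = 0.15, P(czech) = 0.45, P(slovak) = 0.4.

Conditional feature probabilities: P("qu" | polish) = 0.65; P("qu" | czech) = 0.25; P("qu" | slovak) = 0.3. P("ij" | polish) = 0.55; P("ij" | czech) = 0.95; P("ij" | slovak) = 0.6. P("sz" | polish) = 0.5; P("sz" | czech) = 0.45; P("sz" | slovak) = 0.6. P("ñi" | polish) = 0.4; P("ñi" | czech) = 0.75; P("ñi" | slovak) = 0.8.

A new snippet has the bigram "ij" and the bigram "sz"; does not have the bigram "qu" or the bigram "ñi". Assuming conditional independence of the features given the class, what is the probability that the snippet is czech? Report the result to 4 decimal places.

polish: 0.15 × (1−0.65) × 0.55 × 0.5 × (1−0.4) = 0.0086625
czech: 0.45 × (1−0.25) × 0.95 × 0.45 × (1−0.75) = 0.0360703125
slovak: 0.4 × (1−0.3) × 0.6 × 0.6 × (1−0.8) = 0.02016
P(czech | x) = 0.0360703125 / 0.0648928125 ≈ 0.5558

0.5558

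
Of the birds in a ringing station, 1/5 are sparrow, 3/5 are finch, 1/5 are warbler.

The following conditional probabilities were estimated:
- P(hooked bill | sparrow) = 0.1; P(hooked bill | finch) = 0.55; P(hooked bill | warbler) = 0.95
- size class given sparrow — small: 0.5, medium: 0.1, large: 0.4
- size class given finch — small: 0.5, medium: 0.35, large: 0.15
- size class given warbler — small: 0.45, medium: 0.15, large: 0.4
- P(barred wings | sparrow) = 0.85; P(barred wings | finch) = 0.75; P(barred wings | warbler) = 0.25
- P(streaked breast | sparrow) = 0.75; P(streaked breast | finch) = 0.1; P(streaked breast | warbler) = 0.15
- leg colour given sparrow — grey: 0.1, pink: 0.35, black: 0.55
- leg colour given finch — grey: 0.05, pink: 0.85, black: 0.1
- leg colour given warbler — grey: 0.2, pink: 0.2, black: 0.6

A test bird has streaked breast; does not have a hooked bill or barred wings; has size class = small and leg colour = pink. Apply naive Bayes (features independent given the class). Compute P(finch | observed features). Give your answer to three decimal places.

sparrow: 0.2 × (1−0.1) × 0.5 × (1−0.85) × 0.75 × 0.35 = 0.00354375
finch: 0.6 × (1−0.55) × 0.5 × (1−0.75) × 0.1 × 0.85 = 0.00286875
warbler: 0.2 × (1−0.95) × 0.45 × (1−0.25) × 0.15 × 0.2 = 0.00010125
P(finch | x) = 0.00286875 / 0.00651375 ≈ 0.440

0.440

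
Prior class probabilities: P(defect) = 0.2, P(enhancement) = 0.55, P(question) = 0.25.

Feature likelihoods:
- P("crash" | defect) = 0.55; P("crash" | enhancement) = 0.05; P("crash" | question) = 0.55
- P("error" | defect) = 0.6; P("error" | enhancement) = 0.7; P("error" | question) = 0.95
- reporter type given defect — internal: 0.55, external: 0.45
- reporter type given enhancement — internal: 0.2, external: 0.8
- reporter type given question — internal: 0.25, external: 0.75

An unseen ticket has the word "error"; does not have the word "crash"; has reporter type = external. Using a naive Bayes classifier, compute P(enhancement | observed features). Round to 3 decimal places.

0.737

defect: 0.2 × (1−0.55) × 0.6 × 0.45 = 0.0243
enhancement: 0.55 × (1−0.05) × 0.7 × 0.8 = 0.2926
question: 0.25 × (1−0.55) × 0.95 × 0.75 = 0.08015625
P(enhancement | x) = 0.2926 / 0.39705625 ≈ 0.737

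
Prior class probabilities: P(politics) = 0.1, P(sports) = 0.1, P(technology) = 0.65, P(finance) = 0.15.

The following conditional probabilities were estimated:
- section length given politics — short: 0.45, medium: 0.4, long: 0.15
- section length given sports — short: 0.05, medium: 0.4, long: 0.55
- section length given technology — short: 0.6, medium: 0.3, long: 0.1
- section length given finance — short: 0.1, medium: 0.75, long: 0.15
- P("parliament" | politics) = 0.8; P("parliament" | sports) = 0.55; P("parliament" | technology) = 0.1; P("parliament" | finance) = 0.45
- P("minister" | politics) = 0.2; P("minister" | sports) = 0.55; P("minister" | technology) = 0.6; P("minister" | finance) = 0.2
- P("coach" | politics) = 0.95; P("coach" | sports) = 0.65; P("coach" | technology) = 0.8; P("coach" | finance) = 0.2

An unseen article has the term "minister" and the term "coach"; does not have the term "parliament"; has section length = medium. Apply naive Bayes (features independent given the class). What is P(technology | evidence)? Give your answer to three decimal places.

politics: 0.1 × 0.4 × (1−0.8) × 0.2 × 0.95 = 0.00152
sports: 0.1 × 0.4 × (1−0.55) × 0.55 × 0.65 = 0.006435
technology: 0.65 × 0.3 × (1−0.1) × 0.6 × 0.8 = 0.08424
finance: 0.15 × 0.75 × (1−0.45) × 0.2 × 0.2 = 0.002475
P(technology | x) = 0.08424 / 0.09467 ≈ 0.890

0.890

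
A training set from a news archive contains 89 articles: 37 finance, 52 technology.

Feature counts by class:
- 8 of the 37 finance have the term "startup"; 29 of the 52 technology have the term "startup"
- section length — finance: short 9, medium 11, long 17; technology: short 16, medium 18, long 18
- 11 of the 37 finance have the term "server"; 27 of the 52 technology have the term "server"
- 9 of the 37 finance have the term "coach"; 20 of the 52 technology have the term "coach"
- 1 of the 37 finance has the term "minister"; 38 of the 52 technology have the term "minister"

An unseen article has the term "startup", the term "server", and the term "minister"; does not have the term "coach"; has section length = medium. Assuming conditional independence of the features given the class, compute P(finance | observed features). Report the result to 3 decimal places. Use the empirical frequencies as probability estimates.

0.006

finance: (37/89) × (8/37) × (11/37) × (11/37) × (28/37) × (1/37) ≈ 0.000162494
technology: (52/89) × (29/52) × (18/52) × (27/52) × (32/52) × (38/52) ≈ 0.0263369
P(finance | x) = 0.000162494 / 0.026499394 ≈ 0.006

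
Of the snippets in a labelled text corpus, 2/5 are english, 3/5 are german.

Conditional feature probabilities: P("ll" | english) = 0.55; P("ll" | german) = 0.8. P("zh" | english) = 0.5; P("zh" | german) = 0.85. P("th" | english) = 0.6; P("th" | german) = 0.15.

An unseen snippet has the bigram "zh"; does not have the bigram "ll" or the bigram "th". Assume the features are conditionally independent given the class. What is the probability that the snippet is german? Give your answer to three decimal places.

0.707

english: 0.4 × (1−0.55) × 0.5 × (1−0.6) = 0.036
german: 0.6 × (1−0.8) × 0.85 × (1−0.15) = 0.0867
P(german | x) = 0.0867 / 0.1227 ≈ 0.707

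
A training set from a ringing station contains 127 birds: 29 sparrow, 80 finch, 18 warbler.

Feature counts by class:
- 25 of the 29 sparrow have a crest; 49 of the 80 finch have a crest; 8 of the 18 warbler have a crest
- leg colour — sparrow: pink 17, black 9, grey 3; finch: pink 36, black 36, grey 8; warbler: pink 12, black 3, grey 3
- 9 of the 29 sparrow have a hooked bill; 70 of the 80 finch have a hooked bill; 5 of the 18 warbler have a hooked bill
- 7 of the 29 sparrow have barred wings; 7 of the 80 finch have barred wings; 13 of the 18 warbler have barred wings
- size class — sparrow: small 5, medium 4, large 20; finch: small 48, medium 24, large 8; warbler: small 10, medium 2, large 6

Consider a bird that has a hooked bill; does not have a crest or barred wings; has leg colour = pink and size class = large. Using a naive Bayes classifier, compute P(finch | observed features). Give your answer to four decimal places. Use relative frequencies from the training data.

0.6686

sparrow: (29/127) × (4/29) × (17/29) × (9/29) × (22/29) × (20/29) ≈ 0.00299784
finch: (80/127) × (31/80) × (36/80) × (70/80) × (73/80) × (8/80) ≈ 0.00877024
warbler: (18/127) × (10/18) × (12/18) × (5/18) × (5/18) × (6/18) ≈ 0.00135014
P(finch | x) = 0.00877024 / 0.01311822 ≈ 0.6686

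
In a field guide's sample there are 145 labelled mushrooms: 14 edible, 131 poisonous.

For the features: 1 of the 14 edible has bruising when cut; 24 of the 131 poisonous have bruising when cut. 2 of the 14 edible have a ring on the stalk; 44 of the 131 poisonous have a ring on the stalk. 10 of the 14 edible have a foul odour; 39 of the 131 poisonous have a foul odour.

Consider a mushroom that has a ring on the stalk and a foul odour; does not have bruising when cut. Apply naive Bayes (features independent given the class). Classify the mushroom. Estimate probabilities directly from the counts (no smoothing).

poisonous

edible: (14/145) × (13/14) × (2/14) × (10/14) ≈ 0.00914849
poisonous: (131/145) × (107/131) × (44/131) × (39/131) ≈ 0.0737888
Highest score → poisonous.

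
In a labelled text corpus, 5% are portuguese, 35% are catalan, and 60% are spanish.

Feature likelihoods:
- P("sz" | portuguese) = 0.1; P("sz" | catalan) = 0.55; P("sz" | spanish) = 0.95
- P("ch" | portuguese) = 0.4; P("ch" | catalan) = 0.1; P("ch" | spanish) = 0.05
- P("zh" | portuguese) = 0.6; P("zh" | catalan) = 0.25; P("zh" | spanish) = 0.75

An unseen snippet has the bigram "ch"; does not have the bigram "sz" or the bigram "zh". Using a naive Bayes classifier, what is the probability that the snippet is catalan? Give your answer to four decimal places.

portuguese: 0.05 × (1−0.1) × 0.4 × (1−0.6) = 0.0072
catalan: 0.35 × (1−0.55) × 0.1 × (1−0.25) = 0.0118125
spanish: 0.6 × (1−0.95) × 0.05 × (1−0.75) = 0.000375
P(catalan | x) = 0.0118125 / 0.0193875 ≈ 0.6093

0.6093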